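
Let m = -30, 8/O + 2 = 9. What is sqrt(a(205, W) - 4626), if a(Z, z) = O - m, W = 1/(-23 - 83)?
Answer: 2*I*sqrt(56287)/7 ≈ 67.785*I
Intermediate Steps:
O = 8/7 (O = 8/(-2 + 9) = 8/7 ≈ 1.1429)
W = -1/106 (W = 1/(-106) = -1/106 ≈ -0.0094340)
a(Z, z) = 218/7 (a(Z, z) = 8/7 - 1*(-30) = 8/7 + 30 = 218/7)
sqrt(a(205, W) - 4626) = sqrt(218/7 - 4626) = sqrt(-32164/7) = 2*I*sqrt(56287)/7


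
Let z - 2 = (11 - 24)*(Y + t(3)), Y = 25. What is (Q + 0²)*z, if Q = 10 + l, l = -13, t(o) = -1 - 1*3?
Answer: 813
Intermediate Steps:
t(o) = -4 (t(o) = -1 - 3 = -4)
Q = -3 (Q = 10 - 13 = -3)
z = -271 (z = 2 + (11 - 24)*(25 - 4) = 2 - 13*21 = 2 - 273 = -271)
(Q + 0²)*z = (-3 + 0²)*(-271) = (-3 + 0)*(-271) = -3*(-271) = 813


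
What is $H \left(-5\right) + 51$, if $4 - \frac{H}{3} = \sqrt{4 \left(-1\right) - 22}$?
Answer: $-9 + 15 i \sqrt{26} \approx -9.0 + 76.485 i$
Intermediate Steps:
$H = 12 - 3 i \sqrt{26}$ ($H = 12 - 3 \sqrt{4 \left(-1\right) - 22} = 12 - 3 \sqrt{-4 - 22} = 12 - 3 \sqrt{-26} = 12 - 3 i \sqrt{26} \approx 12.0 - 15.297 i$)
$H \left(-5\right) + 51 = \left(12 - 3 i \sqrt{26}\right) \left(-5\right) + 51 = \left(-60 + 15 i \sqrt{26}\right) + 51 = -9 + 15 i \sqrt{26}$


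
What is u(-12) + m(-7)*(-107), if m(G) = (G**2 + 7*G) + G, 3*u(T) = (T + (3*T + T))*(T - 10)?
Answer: 1189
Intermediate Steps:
u(T) = 5*T*(-10 + T)/3 (u(T) = ((T + (3*T + T))*(T - 10))/3 = ((T + 4*T)*(-10 + T))/3 = ((5*T)*(-10 + T))/3 = (5*T*(-10 + T))/3 = 5*T*(-10 + T)/3)
m(G) = G**2 + 8*G
u(-12) + m(-7)*(-107) = (5/3)*(-12)*(-10 - 12) - 7*(8 - 7)*(-107) = (5/3)*(-12)*(-22) - 7*1*(-107) = 440 - 7*(-107) = 440 + 749 = 1189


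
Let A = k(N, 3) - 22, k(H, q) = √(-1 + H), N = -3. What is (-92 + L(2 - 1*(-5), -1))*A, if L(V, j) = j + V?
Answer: 1892 - 172*I ≈ 1892.0 - 172.0*I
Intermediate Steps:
L(V, j) = V + j
A = -22 + 2*I (A = √(-1 - 3) - 22 = √(-4) - 22 = 2*I - 22 = -22 + 2*I ≈ -22.0 + 2.0*I)
(-92 + L(2 - 1*(-5), -1))*A = (-92 + ((2 - 1*(-5)) - 1))*(-22 + 2*I) = (-92 + ((2 + 5) - 1))*(-22 + 2*I) = (-92 + (7 - 1))*(-22 + 2*I) = (-92 + 6)*(-22 + 2*I) = -86*(-22 + 2*I) = 1892 - 172*I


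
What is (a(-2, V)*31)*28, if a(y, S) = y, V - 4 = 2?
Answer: -1736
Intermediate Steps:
V = 6 (V = 4 + 2 = 6)
(a(-2, V)*31)*28 = -2*31*28 = -62*28 = -1736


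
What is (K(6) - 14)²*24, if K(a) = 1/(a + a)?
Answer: 27889/6 ≈ 4648.2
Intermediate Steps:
K(a) = 1/(2*a)
(K(6) - 14)²*24 = ((½)/6 - 14)²*24 = ((½)*(⅙) - 14)²*24 = (1/12 - 14)²*24 = (-167/12)²*24 = (27889/144)*24 = 27889/6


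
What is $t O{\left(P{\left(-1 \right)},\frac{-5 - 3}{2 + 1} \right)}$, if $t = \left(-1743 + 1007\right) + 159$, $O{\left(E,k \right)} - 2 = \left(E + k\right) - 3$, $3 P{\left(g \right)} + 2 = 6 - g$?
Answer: $1154$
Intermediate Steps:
$P{\left(g \right)} = \frac{4}{3} - \frac{g}{3}$ ($P{\left(g \right)} = - \frac{2}{3} + \frac{6 - g}{3} = - \frac{2}{3} - \left(-2 + \frac{g}{3}\right) = \frac{4}{3} - \frac{g}{3}$)
$O{\left(E,k \right)} = -1 + E + k$ ($O{\left(E,k \right)} = 2 - \left(3 - E - k\right) = 2 + \left(-3 + E + k\right) = -1 + E + k$)
$t = -577$ ($t = -736 + 159 = -577$)
$t O{\left(P{\left(-1 \right)},\frac{-5 - 3}{2 + 1} \right)} = - 577 \left(-1 + \left(\frac{4}{3} - - \frac{1}{3}\right) + \frac{-5 - 3}{2 + 1}\right) = - 577 \left(-1 + \left(\frac{4}{3} + \frac{1}{3}\right) - \frac{8}{3}\right) = - 577 \left(-1 + \frac{5}{3} - \frac{8}{3}\right) = \left(-577\right) \left(-2\right) = 1154$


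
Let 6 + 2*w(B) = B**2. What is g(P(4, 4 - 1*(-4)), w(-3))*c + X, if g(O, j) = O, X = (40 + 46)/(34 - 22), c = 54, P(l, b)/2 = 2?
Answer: 1339/6 ≈ 223.17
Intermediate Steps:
w(B) = -3 + B**2/2
P(l, b) = 4 (P(l, b) = 2*2 = 4)
X = 43/6 (X = 86/12 = 86*(1/12) = 43/6 ≈ 7.1667)
g(P(4, 4 - 1*(-4)), w(-3))*c + X = 4*54 + 43/6 = 216 + 43/6 = 1339/6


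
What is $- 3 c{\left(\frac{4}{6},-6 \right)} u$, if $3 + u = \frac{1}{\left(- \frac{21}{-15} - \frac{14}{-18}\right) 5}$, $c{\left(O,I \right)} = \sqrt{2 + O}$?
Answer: $\frac{285 \sqrt{6}}{49} \approx 14.247$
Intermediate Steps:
$u = - \frac{285}{98}$ ($u = -3 + \frac{1}{\left(- \frac{21}{-15} - \frac{14}{-18}\right) 5} = -3 + \frac{1}{\left(-21\right) \left(- \frac{1}{15}\right) - - \frac{7}{9}} \cdot \frac{1}{5} = -3 + \frac{1}{\frac{7}{5} + \frac{7}{9}} \cdot \frac{1}{5} = -3 + \frac{1}{\frac{98}{45}} \cdot \frac{1}{5} = -3 + \frac{45}{98} \cdot \frac{1}{5} = -3 + \frac{9}{98} = - \frac{285}{98} \approx -2.9082$)
$- 3 c{\left(\frac{4}{6},-6 \right)} u = - 3 \sqrt{2 + \frac{4}{6}} \left(- \frac{285}{98}\right) = - 3 \sqrt{2 + 4 \cdot \frac{1}{6}} \left(- \frac{285}{98}\right) = - 3 \sqrt{2 + \frac{2}{3}} \left(- \frac{285}{98}\right) = - 3 \sqrt{\frac{8}{3}} \left(- \frac{285}{98}\right) = - 3 \frac{2 \sqrt{6}}{3} \left(- \frac{285}{98}\right) = - 2 \sqrt{6} \left(- \frac{285}{98}\right) = \frac{285 \sqrt{6}}{49}$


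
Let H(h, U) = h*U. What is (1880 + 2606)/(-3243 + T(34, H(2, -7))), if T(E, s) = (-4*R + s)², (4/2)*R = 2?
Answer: -4486/2919 ≈ -1.5368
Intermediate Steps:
R = 1 (R = (½)*2 = 1)
H(h, U) = U*h
T(E, s) = (-4 + s)² (T(E, s) = (-4*1 + s)² = (-4 + s)²)
(1880 + 2606)/(-3243 + T(34, H(2, -7))) = (1880 + 2606)/(-3243 + (-4 - 7*2)²) = 4486/(-3243 + (-4 - 14)²) = 4486/(-3243 + (-18)²) = 4486/(-3243 + 324) = 4486/(-2919) = 4486*(-1/2919) = -4486/2919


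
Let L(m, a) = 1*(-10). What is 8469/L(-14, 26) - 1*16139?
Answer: -169859/10 ≈ -16986.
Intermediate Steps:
L(m, a) = -10
8469/L(-14, 26) - 1*16139 = 8469/(-10) - 1*16139 = 8469*(-1/10) - 16139 = -8469/10 - 16139 = -169859/10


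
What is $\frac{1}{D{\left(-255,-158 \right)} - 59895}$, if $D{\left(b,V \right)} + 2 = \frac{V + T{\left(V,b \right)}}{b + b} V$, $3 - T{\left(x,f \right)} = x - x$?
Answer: $- \frac{51}{3057196} \approx -1.6682 \cdot 10^{-5}$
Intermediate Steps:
$T{\left(x,f \right)} = 3$ ($T{\left(x,f \right)} = 3 - \left(x - x\right) = 3 - 0 = 3 + 0 = 3$)
$D{\left(b,V \right)} = -2 + \frac{V \left(3 + V\right)}{2 b}$ ($D{\left(b,V \right)} = -2 + \frac{V + 3}{b + b} V = -2 + \frac{3 + V}{2 b} V = -2 + \frac{V \left(3 + V\right)}{2 b}$)
$\frac{1}{D{\left(-255,-158 \right)} - 59895} = \frac{1}{\frac{\left(-158\right)^{2} - -1020 + 3 \left(-158\right)}{2 \left(-255\right)} - 59895} = \frac{1}{\frac{1}{2} \left(- \frac{1}{255}\right) \left(24964 + 1020 - 474\right) - 59895} = \frac{1}{\frac{1}{2} \left(- \frac{1}{255}\right) 25510 - 59895} = \frac{1}{- \frac{2551}{51} - 59895} = \frac{1}{- \frac{3057196}{51}} = - \frac{51}{3057196}$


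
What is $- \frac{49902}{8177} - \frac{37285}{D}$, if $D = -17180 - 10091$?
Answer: $- \frac{1055997997}{222994967} \approx -4.7355$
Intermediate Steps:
$D = -27271$ ($D = -17180 - 10091 = -27271$)
$- \frac{49902}{8177} - \frac{37285}{D} = - \frac{49902}{8177} - \frac{37285}{-27271} = \left(-49902\right) \frac{1}{8177} - - \frac{37285}{27271} = - \frac{49902}{8177} + \frac{37285}{27271} = - \frac{1055997997}{222994967}$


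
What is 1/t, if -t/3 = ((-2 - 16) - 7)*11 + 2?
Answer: 1/819 ≈ 0.0012210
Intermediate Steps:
t = 819 (t = -3*(((-2 - 16) - 7)*11 + 2) = -3*((-18 - 7)*11 + 2) = -3*(-25*11 + 2) = -3*(-275 + 2) = -3*(-273) = 819)
1/t = 1/819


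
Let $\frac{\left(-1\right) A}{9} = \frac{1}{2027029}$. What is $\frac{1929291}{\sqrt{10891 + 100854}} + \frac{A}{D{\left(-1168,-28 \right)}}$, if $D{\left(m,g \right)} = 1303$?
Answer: $- \frac{9}{2641218787} + \frac{1929291 \sqrt{111745}}{111745} \approx 5771.4$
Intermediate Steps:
$A = - \frac{9}{2027029} \approx -4.44 \cdot 10^{-6}$
$\frac{1929291}{\sqrt{10891 + 100854}} + \frac{A}{D{\left(-1168,-28 \right)}} = \frac{1929291}{\sqrt{10891 + 100854}} - \frac{9}{2027029 \cdot 1303} = \frac{1929291}{\sqrt{111745}} - \frac{9}{2641218787} = 1929291 \frac{\sqrt{111745}}{111745} - \frac{9}{2641218787} = \frac{1929291 \sqrt{111745}}{111745} - \frac{9}{2641218787} = - \frac{9}{2641218787} + \frac{1929291 \sqrt{111745}}{111745}$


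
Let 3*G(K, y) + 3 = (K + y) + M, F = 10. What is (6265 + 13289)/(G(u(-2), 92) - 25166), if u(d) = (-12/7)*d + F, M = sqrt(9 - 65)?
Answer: -216719895546/278540120105 - 5748876*I*sqrt(14)/278540120105 ≈ -0.77806 - 7.7225e-5*I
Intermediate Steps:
M = 2*I*sqrt(14) (M = sqrt(-56) = 2*I*sqrt(14) ≈ 7.4833*I)
u(d) = 10 - 12*d/7 (u(d) = (-12/7)*d + 10 = (-12*1/7)*d + 10 = -12*d/7 + 10 = 10 - 12*d/7)
G(K, y) = -1 + K/3 + y/3 + 2*I*sqrt(14)/3 (G(K, y) = -1 + ((K + y) + 2*I*sqrt(14))/3 = -1 + (K + y + 2*I*sqrt(14))/3 = -1 + (K/3 + y/3 + 2*I*sqrt(14)/3) = -1 + K/3 + y/3 + 2*I*sqrt(14)/3)
(6265 + 13289)/(G(u(-2), 92) - 25166) = (6265 + 13289)/((-1 + (10 - 12/7*(-2))/3 + (1/3)*92 + 2*I*sqrt(14)/3) - 25166) = 19554/((-1 + (10 + 24/7)/3 + 92/3 + 2*I*sqrt(14)/3) - 25166) = 19554/((-1 + (1/3)*(94/7) + 92/3 + 2*I*sqrt(14)/3) - 25166) = 19554/((-1 + 94/21 + 92/3 + 2*I*sqrt(14)/3) - 25166) = 19554/((239/7 + 2*I*sqrt(14)/3) - 25166) = 19554/(-175923/7 + 2*I*sqrt(14)/3)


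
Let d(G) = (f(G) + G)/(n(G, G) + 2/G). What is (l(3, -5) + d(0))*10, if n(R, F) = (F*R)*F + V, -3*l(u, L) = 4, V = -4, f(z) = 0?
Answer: -40/3 ≈ -13.333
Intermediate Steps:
l(u, L) = -4/3 (l(u, L) = -1/3*4 = -4/3)
n(R, F) = -4 + R*F**2 (n(R, F) = (F*R)*F - 4 = R*F**2 - 4 = -4 + R*F**2)
d(G) = G/(-4 + G**3 + 2/G) (d(G) = (0 + G)/((-4 + G*G**2) + 2/G) = G/((-4 + G**3) + 2/G) = G/(-4 + G**3 + 2/G))
(l(3, -5) + d(0))*10 = (-4/3 + 0**2/(2 + 0*(-4 + 0**3)))*10 = (-4/3 + 0/(2 + 0*(-4 + 0)))*10 = (-4/3 + 0/(2 + 0*(-4)))*10 = (-4/3 + 0/(2 + 0))*10 = (-4/3 + 0/2)*10 = (-4/3 + 0*(1/2))*10 = (-4/3 + 0)*10 = -4/3*10 = -40/3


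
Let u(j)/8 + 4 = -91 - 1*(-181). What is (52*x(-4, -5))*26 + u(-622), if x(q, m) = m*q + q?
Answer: 22320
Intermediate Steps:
x(q, m) = q + m*q
u(j) = 688 (u(j) = -32 + 8*(-91 - 1*(-181)) = -32 + 8*(-91 + 181) = -32 + 8*90 = -32 + 720 = 688)
(52*x(-4, -5))*26 + u(-622) = (52*(-4*(1 - 5)))*26 + 688 = (52*(-4*(-4)))*26 + 688 = (52*16)*26 + 688 = 832*26 + 688 = 21632 + 688 = 22320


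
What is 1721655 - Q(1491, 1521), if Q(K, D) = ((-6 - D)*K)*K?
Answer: 3396366342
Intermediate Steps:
Q(K, D) = K**2*(-6 - D) (Q(K, D) = (K*(-6 - D))*K = K**2*(-6 - D))
1721655 - Q(1491, 1521) = 1721655 - 1491**2*(-6 - 1*1521) = 1721655 - 2223081*(-6 - 1521) = 1721655 - 2223081*(-1527) = 1721655 - 1*(-3394644687) = 1721655 + 3394644687 = 3396366342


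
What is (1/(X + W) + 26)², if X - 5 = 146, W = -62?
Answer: 5359225/7921 ≈ 676.58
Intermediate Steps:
X = 151 (X = 5 + 146 = 151)
(1/(X + W) + 26)² = (1/(151 - 62) + 26)² = (1/89 + 26)² = (2315/89)² = 5359225/7921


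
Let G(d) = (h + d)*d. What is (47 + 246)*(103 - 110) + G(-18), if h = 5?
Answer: -1817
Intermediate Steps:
G(d) = d*(5 + d) (G(d) = (5 + d)*d = d*(5 + d))
(47 + 246)*(103 - 110) + G(-18) = (47 + 246)*(103 - 110) - 18*(5 - 18) = 293*(-7) - 18*(-13) = -2051 + 234 = -1817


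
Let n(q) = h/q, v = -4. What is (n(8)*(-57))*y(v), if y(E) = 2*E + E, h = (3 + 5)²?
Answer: 5472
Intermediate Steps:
h = 64 (h = 8² = 64)
n(q) = 64/q
y(E) = 3*E
(n(8)*(-57))*y(v) = ((64/8)*(-57))*(3*(-4)) = ((64*(⅛))*(-57))*(-12) = (8*(-57))*(-12) = -456*(-12) = 5472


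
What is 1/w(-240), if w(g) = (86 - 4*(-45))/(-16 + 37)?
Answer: 3/38 ≈ 0.078947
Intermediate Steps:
w(g) = 38/3 (w(g) = (86 + 180)/21 = 266*(1/21) = 38/3)
1/w(-240) = 1/(38/3) = 3/38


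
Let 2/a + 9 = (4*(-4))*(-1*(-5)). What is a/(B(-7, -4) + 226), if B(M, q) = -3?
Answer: -2/19847 ≈ -0.00010077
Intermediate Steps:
a = -2/89 (a = 2/(-9 + (4*(-4))*(-1*(-5))) = 2/(-9 - 16*5) = 2/(-9 - 80) = 2/(-89) = 2*(-1/89) = -2/89 ≈ -0.022472)
a/(B(-7, -4) + 226) = -2/(89*(-3 + 226)) = -2/89/223 = -2/89*1/223 = -2/19847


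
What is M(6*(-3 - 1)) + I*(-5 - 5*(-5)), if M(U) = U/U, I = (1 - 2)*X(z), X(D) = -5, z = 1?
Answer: 101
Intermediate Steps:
I = 5 (I = (1 - 2)*(-5) = -1*(-5) = 5)
M(U) = 1
M(6*(-3 - 1)) + I*(-5 - 5*(-5)) = 1 + 5*(-5 - 5*(-5)) = 1 + 5*(-5 + 25) = 1 + 5*20 = 1 + 100 = 101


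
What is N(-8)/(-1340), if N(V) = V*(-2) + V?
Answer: -2/335 ≈ -0.0059702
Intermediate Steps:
N(V) = -V (N(V) = -2*V + V = -V)
N(-8)/(-1340) = -1*(-8)/(-1340) = 8*(-1/1340) = -2/335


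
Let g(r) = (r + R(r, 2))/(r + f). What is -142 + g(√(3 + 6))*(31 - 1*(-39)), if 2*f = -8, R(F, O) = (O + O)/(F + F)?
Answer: -1196/3 ≈ -398.67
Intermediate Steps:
R(F, O) = O/F (R(F, O) = (2*O)/((2*F)) = (2*O)*(1/(2*F)) = O/F)
f = -4 (f = (½)*(-8) = -4)
g(r) = (r + 2/r)/(-4 + r) (g(r) = (r + 2/r)/(r - 4) = (r + 2/r)/(-4 + r))
-142 + g(√(3 + 6))*(31 - 1*(-39)) = -142 + ((2 + (√(3 + 6))²)/((√(3 + 6))*(-4 + √(3 + 6))))*(31 - 1*(-39)) = -142 + ((2 + (√9)²)/((√9)*(-4 + √9)))*(31 + 39) = -142 + ((2 + 3²)/(3*(-4 + 3)))*70 = -142 + ((⅓)*(2 + 9)/(-1))*70 = -142 + ((⅓)*(-1)*11)*70 = -142 - 11/3*70 = -142 - 770/3 = -1196/3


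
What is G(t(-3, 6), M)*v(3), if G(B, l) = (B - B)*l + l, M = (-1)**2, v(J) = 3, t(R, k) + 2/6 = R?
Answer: 3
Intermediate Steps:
t(R, k) = -1/3 + R
M = 1
G(B, l) = l (G(B, l) = 0*l + l = 0 + l = l)
G(t(-3, 6), M)*v(3) = 1*3 = 3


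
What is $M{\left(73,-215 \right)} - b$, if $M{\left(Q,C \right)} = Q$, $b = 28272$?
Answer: $-28199$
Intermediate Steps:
$M{\left(73,-215 \right)} - b = 73 - 28272 = -28199$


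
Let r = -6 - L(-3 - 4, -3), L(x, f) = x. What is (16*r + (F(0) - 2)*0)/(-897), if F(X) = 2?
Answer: -16/897 ≈ -0.017837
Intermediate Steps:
r = 1 (r = -6 - (-3 - 4) = -6 - 1*(-7) = -6 + 7 = 1)
(16*r + (F(0) - 2)*0)/(-897) = (16*1 + (2 - 2)*0)/(-897) = (16 + 0*0)*(-1/897) = (16 + 0)*(-1/897) = 16*(-1/897) = -16/897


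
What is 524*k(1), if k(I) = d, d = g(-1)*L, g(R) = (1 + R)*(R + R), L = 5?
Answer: 0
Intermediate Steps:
g(R) = 2*R*(1 + R) (g(R) = (1 + R)*(2*R) = 2*R*(1 + R))
d = 0 (d = (2*(-1)*(1 - 1))*5 = (2*(-1)*0)*5 = 0*5 = 0)
k(I) = 0
524*k(1) = 524*0 = 0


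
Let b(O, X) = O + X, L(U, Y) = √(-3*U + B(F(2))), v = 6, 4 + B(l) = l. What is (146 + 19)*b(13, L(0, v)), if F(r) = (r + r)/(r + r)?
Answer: 2145 + 165*I*√3 ≈ 2145.0 + 285.79*I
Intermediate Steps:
F(r) = 1 (F(r) = (2*r)/((2*r)) = (2*r)*(1/(2*r)) = 1)
B(l) = -4 + l
L(U, Y) = √(-3 - 3*U) (L(U, Y) = √(-3*U + (-4 + 1)) = √(-3*U - 3) = √(-3 - 3*U))
(146 + 19)*b(13, L(0, v)) = (146 + 19)*(13 + √(-3 - 3*0)) = 165*(13 + √(-3 + 0)) = 165*(13 + √(-3)) = 165*(13 + I*√3) = 2145 + 165*I*√3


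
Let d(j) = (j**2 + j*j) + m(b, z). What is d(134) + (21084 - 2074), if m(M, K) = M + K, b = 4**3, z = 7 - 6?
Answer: 54987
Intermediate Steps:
z = 1
b = 64
m(M, K) = K + M
d(j) = 65 + 2*j**2 (d(j) = (j**2 + j*j) + (1 + 64) = (j**2 + j**2) + 65 = 2*j**2 + 65 = 65 + 2*j**2)
d(134) + (21084 - 2074) = (65 + 2*134**2) + (21084 - 2074) = (65 + 2*17956) + 19010 = (65 + 35912) + 19010 = 35977 + 19010 = 54987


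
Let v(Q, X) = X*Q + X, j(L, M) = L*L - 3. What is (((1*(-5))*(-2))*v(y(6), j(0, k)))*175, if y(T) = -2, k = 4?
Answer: 5250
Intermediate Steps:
j(L, M) = -3 + L² (j(L, M) = L² - 3 = -3 + L²)
v(Q, X) = X + Q*X (v(Q, X) = Q*X + X = X + Q*X)
(((1*(-5))*(-2))*v(y(6), j(0, k)))*175 = (((1*(-5))*(-2))*((-3 + 0²)*(1 - 2)))*175 = ((-5*(-2))*((-3 + 0)*(-1)))*175 = (10*(-3*(-1)))*175 = (10*3)*175 = 30*175 = 5250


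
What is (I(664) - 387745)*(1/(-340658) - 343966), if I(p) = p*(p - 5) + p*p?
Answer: -57500823175730283/340658 ≈ -1.6879e+11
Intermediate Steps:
I(p) = p² + p*(-5 + p) (I(p) = p*(-5 + p) + p² = p² + p*(-5 + p))
(I(664) - 387745)*(1/(-340658) - 343966) = (664*(-5 + 2*664) - 387745)*(1/(-340658) - 343966) = (664*(-5 + 1328) - 387745)*(-1/340658 - 343966) = (664*1323 - 387745)*(-117174769629/340658) = (878472 - 387745)*(-117174769629/340658) = 490727*(-117174769629/340658) = -57500823175730283/340658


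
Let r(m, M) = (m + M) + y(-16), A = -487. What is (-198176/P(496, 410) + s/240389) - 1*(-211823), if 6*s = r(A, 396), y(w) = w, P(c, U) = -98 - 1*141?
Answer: 73305000014009/344717826 ≈ 2.1265e+5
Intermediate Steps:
P(c, U) = -239 (P(c, U) = -98 - 141 = -239)
r(m, M) = -16 + M + m (r(m, M) = (m + M) - 16 = (M + m) - 16 = -16 + M + m)
s = -107/6 (s = (-16 + 396 - 487)/6 = (⅙)*(-107) = -107/6 ≈ -17.833)
(-198176/P(496, 410) + s/240389) - 1*(-211823) = (-198176/(-239) - 107/6/240389) - 1*(-211823) = (-198176*(-1/239) - 107/6*1/240389) + 211823 = (198176/239 - 107/1442334) + 211823 = 285835957211/344717826 + 211823 = 73305000014009/344717826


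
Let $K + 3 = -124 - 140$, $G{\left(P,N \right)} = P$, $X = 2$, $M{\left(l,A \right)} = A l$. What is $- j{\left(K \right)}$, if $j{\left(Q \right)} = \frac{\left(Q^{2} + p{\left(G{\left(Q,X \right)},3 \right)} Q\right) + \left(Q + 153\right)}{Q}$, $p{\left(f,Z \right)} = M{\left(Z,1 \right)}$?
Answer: $\frac{23458}{89} \approx 263.57$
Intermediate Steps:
$p{\left(f,Z \right)} = Z$ ($p{\left(f,Z \right)} = 1 Z = Z$)
$K = -267$ ($K = -3 - 264 = -267$)
$j{\left(Q \right)} = \frac{153 + Q^{2} + 4 Q}{Q}$ ($j{\left(Q \right)} = \frac{\left(Q^{2} + 3 Q\right) + \left(Q + 153\right)}{Q} = \frac{\left(Q^{2} + 3 Q\right) + \left(153 + Q\right)}{Q} = \frac{153 + Q^{2} + 4 Q}{Q}$)
$- j{\left(K \right)} = - (4 - 267 + \frac{153}{-267}) = - (4 - 267 + 153 \left(- \frac{1}{267}\right)) = - (4 - 267 - \frac{51}{89}) = \left(-1\right) \left(- \frac{23458}{89}\right) = \frac{23458}{89}$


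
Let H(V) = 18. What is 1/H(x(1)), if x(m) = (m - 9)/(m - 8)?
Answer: 1/18 ≈ 0.055556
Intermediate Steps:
x(m) = (-9 + m)/(-8 + m)
1/H(x(1)) = 1/18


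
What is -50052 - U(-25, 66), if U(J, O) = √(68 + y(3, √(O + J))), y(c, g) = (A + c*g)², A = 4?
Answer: -50052 - √(453 + 24*√41) ≈ -50077.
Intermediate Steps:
y(c, g) = (4 + c*g)²
U(J, O) = √(68 + (4 + 3*√(J + O))²) (U(J, O) = √(68 + (4 + 3*√(O + J))²) = √(68 + (4 + 3*√(J + O))²))
-50052 - U(-25, 66) = -50052 - √(68 + (4 + 3*√(-25 + 66))²) = -50052 - √(68 + (4 + 3*√41)²)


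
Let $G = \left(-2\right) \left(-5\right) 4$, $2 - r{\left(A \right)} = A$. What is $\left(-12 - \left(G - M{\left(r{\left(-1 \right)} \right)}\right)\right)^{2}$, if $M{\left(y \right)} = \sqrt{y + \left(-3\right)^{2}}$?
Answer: $2716 - 208 \sqrt{3} \approx 2355.7$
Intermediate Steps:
$r{\left(A \right)} = 2 - A$
$G = 40$ ($G = 10 \cdot 4 = 40$)
$M{\left(y \right)} = \sqrt{9 + y}$ ($M{\left(y \right)} = \sqrt{y + 9} = \sqrt{9 + y}$)
$\left(-12 - \left(G - M{\left(r{\left(-1 \right)} \right)}\right)\right)^{2} = \left(-12 + \left(\sqrt{9 + \left(2 - -1\right)} - 40\right)\right)^{2} = \left(-12 - \left(40 - \sqrt{9 + \left(2 + 1\right)}\right)\right)^{2} = \left(-12 - \left(40 - \sqrt{9 + 3}\right)\right)^{2} = \left(-12 - \left(40 - \sqrt{12}\right)\right)^{2} = \left(-12 - \left(40 - 2 \sqrt{3}\right)\right)^{2} = \left(-52 + 2 \sqrt{3}\right)^{2}$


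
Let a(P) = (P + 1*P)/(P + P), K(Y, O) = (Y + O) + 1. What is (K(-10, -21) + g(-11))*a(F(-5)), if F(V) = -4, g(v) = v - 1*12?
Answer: -53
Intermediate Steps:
g(v) = -12 + v (g(v) = v - 12 = -12 + v)
K(Y, O) = 1 + O + Y (K(Y, O) = (O + Y) + 1 = 1 + O + Y)
a(P) = 1 (a(P) = (P + P)/((2*P)) = (2*P)*(1/(2*P)) = 1)
(K(-10, -21) + g(-11))*a(F(-5)) = ((1 - 21 - 10) + (-12 - 11))*1 = (-30 - 23)*1 = -53*1 = -53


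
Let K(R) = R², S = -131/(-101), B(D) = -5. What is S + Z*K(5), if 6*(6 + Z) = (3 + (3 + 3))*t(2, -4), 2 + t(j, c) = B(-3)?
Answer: -83063/202 ≈ -411.20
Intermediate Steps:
S = 131/101 (S = -131*(-1/101) = 131/101 ≈ 1.2970)
t(j, c) = -7 (t(j, c) = -2 - 5 = -7)
Z = -33/2 (Z = -6 + ((3 + (3 + 3))*(-7))/6 = -6 + ((3 + 6)*(-7))/6 = -6 + (9*(-7))/6 = -6 + (⅙)*(-63) = -6 - 21/2 = -33/2 ≈ -16.500)
S + Z*K(5) = 131/101 - 33/2*5² = 131/101 - 33/2*25 = 131/101 - 825/2 = -83063/202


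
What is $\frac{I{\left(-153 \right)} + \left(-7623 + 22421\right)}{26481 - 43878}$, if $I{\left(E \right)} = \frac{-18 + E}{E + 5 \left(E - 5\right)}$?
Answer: $- \frac{13954685}{16405371} \approx -0.85062$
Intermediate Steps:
$I{\left(E \right)} = \frac{-18 + E}{-25 + 6 E}$ ($I{\left(E \right)} = \frac{-18 + E}{E + 5 \left(-5 + E\right)} = \frac{-18 + E}{E + \left(-25 + 5 E\right)} = \frac{-18 + E}{-25 + 6 E}$)
$\frac{I{\left(-153 \right)} + \left(-7623 + 22421\right)}{26481 - 43878} = \frac{\frac{-18 - 153}{-25 + 6 \left(-153\right)} + \left(-7623 + 22421\right)}{26481 - 43878} = \frac{\frac{1}{-25 - 918} \left(-171\right) + 14798}{-17397} = \left(\frac{1}{-943} \left(-171\right) + 14798\right) \left(- \frac{1}{17397}\right) = \left(\left(- \frac{1}{943}\right) \left(-171\right) + 14798\right) \left(- \frac{1}{17397}\right) = \left(\frac{171}{943} + 14798\right) \left(- \frac{1}{17397}\right) = \frac{13954685}{943} \left(- \frac{1}{17397}\right) = - \frac{13954685}{16405371}$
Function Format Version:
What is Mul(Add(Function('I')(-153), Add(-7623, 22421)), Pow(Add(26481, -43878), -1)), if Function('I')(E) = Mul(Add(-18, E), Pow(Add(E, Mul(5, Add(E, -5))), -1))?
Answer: Rational(-13954685, 16405371) ≈ -0.85062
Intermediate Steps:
Function('I')(E) = Mul(Pow(Add(-25, Mul(6, E)), -1), Add(-18, E)) (Function('I')(E) = Mul(Add(-18, E), Pow(Add(E, Mul(5, Add(-5, E))), -1)) = Mul(Add(-18, E), Pow(Add(E, Add(-25, Mul(5, E))), -1)) = Mul(Add(-18, E), Pow(Add(-25, Mul(6, E)), -1)) = Mul(Pow(Add(-25, Mul(6, E)), -1), Add(-18, E)))
Mul(Add(Function('I')(-153), Add(-7623, 22421)), Pow(Add(26481, -43878), -1)) = Mul(Add(Mul(Pow(Add(-25, Mul(6, -153)), -1), Add(-18, -153)), Add(-7623, 22421)), Pow(Add(26481, -43878), -1)) = Mul(Add(Mul(Pow(Add(-25, -918), -1), -171), 14798), Pow(-17397, -1)) = Mul(Add(Mul(Pow(-943, -1), -171), 14798), Rational(-1, 17397)) = Mul(Add(Mul(Rational(-1, 943), -171), 14798), Rational(-1, 17397)) = Mul(Add(Rational(171, 943), 14798), Rational(-1, 17397)) = Mul(Rational(13954685, 943), Rational(-1, 17397)) = Rational(-13954685, 16405371)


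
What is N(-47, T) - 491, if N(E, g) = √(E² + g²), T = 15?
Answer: -491 + √2434 ≈ -441.66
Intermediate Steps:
N(-47, T) - 491 = √((-47)² + 15²) - 491 = √(2209 + 225) - 491 = √2434 - 491 = -491 + √2434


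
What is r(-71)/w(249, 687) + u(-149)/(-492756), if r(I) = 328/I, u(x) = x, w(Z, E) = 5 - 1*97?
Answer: 40649309/804670548 ≈ 0.050517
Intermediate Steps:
w(Z, E) = -92 (w(Z, E) = 5 - 97 = -92)
r(-71)/w(249, 687) + u(-149)/(-492756) = (328/(-71))/(-92) - 149/(-492756) = (328*(-1/71))*(-1/92) - 149*(-1/492756) = -328/71*(-1/92) + 149/492756 = 82/1633 + 149/492756 = 40649309/804670548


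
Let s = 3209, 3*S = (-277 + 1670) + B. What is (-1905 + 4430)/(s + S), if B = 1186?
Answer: 7575/12206 ≈ 0.62060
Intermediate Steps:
S = 2579/3 (S = ((-277 + 1670) + 1186)/3 = (1393 + 1186)/3 = (⅓)*2579 = 2579/3 ≈ 859.67)
(-1905 + 4430)/(s + S) = (-1905 + 4430)/(3209 + 2579/3) = 2525/(12206/3) = 2525*(3/12206) = 7575/12206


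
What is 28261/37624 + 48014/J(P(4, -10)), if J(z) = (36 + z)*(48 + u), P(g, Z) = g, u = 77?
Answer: 243472967/23515000 ≈ 10.354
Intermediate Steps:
J(z) = 4500 + 125*z (J(z) = (36 + z)*(48 + 77) = (36 + z)*125 = 4500 + 125*z)
28261/37624 + 48014/J(P(4, -10)) = 28261/37624 + 48014/(4500 + 125*4) = 28261*(1/37624) + 48014/(4500 + 500) = 28261/37624 + 48014/5000 = 28261/37624 + 48014*(1/5000) = 28261/37624 + 24007/2500 = 243472967/23515000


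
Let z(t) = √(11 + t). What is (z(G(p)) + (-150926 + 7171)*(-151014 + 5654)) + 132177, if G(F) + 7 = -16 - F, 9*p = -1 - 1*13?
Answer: 20896358977 + I*√94/3 ≈ 2.0896e+10 + 3.2318*I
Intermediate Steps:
p = -14/9 (p = (-1 - 1*13)/9 = (-1 - 13)/9 = (⅑)*(-14) = -14/9 ≈ -1.5556)
G(F) = -23 - F (G(F) = -7 + (-16 - F) = -23 - F)
(z(G(p)) + (-150926 + 7171)*(-151014 + 5654)) + 132177 = (√(11 + (-23 - 1*(-14/9))) + (-150926 + 7171)*(-151014 + 5654)) + 132177 = (√(11 + (-23 + 14/9)) - 143755*(-145360)) + 132177 = (√(11 - 193/9) + 20896226800) + 132177 = (√(-94/9) + 20896226800) + 132177 = (I*√94/3 + 20896226800) + 132177 = (20896226800 + I*√94/3) + 132177 = 20896358977 + I*√94/3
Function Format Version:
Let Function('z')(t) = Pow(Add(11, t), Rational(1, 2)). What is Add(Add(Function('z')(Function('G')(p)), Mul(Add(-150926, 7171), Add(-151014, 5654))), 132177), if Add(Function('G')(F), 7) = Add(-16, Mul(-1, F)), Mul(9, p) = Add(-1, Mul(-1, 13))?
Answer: Add(20896358977, Mul(Rational(1, 3), I, Pow(94, Rational(1, 2)))) ≈ Add(2.0896e+10, Mul(3.2318, I))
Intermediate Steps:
p = Rational(-14, 9) (p = Mul(Rational(1, 9), Add(-1, Mul(-1, 13))) = Mul(Rational(1, 9), Add(-1, -13)) = Mul(Rational(1, 9), -14) = Rational(-14, 9) ≈ -1.5556)
Function('G')(F) = Add(-23, Mul(-1, F)) (Function('G')(F) = Add(-7, Add(-16, Mul(-1, F))) = Add(-23, Mul(-1, F)))
Add(Add(Function('z')(Function('G')(p)), Mul(Add(-150926, 7171), Add(-151014, 5654))), 132177) = Add(Add(Pow(Add(11, Add(-23, Mul(-1, Rational(-14, 9)))), Rational(1, 2)), Mul(Add(-150926, 7171), Add(-151014, 5654))), 132177) = Add(Add(Pow(Add(11, Add(-23, Rational(14, 9))), Rational(1, 2)), Mul(-143755, -145360)), 132177) = Add(Add(Pow(Add(11, Rational(-193, 9)), Rational(1, 2)), 20896226800), 132177) = Add(Add(Pow(Rational(-94, 9), Rational(1, 2)), 20896226800), 132177) = Add(Add(Mul(Rational(1, 3), I, Pow(94, Rational(1, 2))), 20896226800), 132177) = Add(Add(20896226800, Mul(Rational(1, 3), I, Pow(94, Rational(1, 2)))), 132177) = Add(20896358977, Mul(Rational(1, 3), I, Pow(94, Rational(1, 2))))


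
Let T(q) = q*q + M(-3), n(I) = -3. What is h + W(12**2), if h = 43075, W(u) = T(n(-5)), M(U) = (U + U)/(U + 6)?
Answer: 43082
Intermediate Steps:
M(U) = 2*U/(6 + U) (M(U) = (2*U)/(6 + U) = 2*U/(6 + U))
T(q) = -2 + q**2 (T(q) = q*q + 2*(-3)/(6 - 3) = q**2 + 2*(-3)/3 = q**2 + 2*(-3)*(1/3) = q**2 - 2 = -2 + q**2)
W(u) = 7 (W(u) = -2 + (-3)**2 = -2 + 9 = 7)
h + W(12**2) = 43075 + 7 = 43082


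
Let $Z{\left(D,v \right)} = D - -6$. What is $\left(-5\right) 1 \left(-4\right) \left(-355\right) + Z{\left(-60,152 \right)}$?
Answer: $-7154$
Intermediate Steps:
$Z{\left(D,v \right)} = 6 + D$ ($Z{\left(D,v \right)} = D + 6 = 6 + D$)
$\left(-5\right) 1 \left(-4\right) \left(-355\right) + Z{\left(-60,152 \right)} = \left(-5\right) 1 \left(-4\right) \left(-355\right) + \left(6 - 60\right) = \left(-5\right) \left(-4\right) \left(-355\right) - 54 = 20 \left(-355\right) - 54 = -7100 - 54 = -7154$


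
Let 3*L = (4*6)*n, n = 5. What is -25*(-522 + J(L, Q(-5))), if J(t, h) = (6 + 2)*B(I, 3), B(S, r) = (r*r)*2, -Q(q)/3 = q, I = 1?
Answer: 9450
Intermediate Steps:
Q(q) = -3*q
L = 40 (L = ((4*6)*5)/3 = (24*5)/3 = (1/3)*120 = 40)
B(S, r) = 2*r**2 (B(S, r) = r**2*2 = 2*r**2)
J(t, h) = 144 (J(t, h) = (6 + 2)*(2*3**2) = 8*(2*9) = 8*18 = 144)
-25*(-522 + J(L, Q(-5))) = -25*(-522 + 144) = -25*(-378) = 9450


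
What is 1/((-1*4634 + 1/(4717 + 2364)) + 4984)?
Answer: 7081/2478351 ≈ 0.0028571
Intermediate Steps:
1/((-1*4634 + 1/(4717 + 2364)) + 4984) = 1/((-4634 + 1/7081) + 4984) = 1/(-32813353/7081 + 4984) = 1/(2478351/7081) = 7081/2478351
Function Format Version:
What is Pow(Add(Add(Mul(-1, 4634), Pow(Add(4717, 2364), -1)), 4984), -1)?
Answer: Rational(7081, 2478351) ≈ 0.0028571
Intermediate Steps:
Pow(Add(Add(Mul(-1, 4634), Pow(Add(4717, 2364), -1)), 4984), -1) = Pow(Add(Add(-4634, Pow(7081, -1)), 4984), -1) = Pow(Add(Add(-4634, Rational(1, 7081)), 4984), -1) = Pow(Add(Rational(-32813353, 7081), 4984), -1) = Pow(Rational(2478351, 7081), -1) = Rational(7081, 2478351)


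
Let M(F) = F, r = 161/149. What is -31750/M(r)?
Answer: -4730750/161 ≈ -29384.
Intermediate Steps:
r = 161/149 (r = 161*(1/149) = 161/149 ≈ 1.0805)
-31750/M(r) = -31750/161/149 = -31750*149/161 = -4730750/161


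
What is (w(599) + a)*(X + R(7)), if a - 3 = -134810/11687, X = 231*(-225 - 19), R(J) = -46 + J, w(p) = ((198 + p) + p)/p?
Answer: 188449360569/538501 ≈ 3.4995e+5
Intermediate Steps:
w(p) = (198 + 2*p)/p
X = -56364 (X = 231*(-244) = -56364)
a = -7673/899 (a = 3 - 134810/11687 = 3 - 134810*1/11687 = 3 - 10370/899 = -7673/899 ≈ -8.5350)
(w(599) + a)*(X + R(7)) = ((2 + 198/599) - 7673/899)*(-56364 + (-46 + 7)) = ((2 + 198*(1/599)) - 7673/899)*(-56364 - 39) = ((2 + 198/599) - 7673/899)*(-56403) = (1396/599 - 7673/899)*(-56403) = -3341123/538501*(-56403) = 188449360569/538501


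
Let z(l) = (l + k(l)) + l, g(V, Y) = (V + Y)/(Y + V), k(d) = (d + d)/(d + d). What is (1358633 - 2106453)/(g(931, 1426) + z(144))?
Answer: -74782/29 ≈ -2578.7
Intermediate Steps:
k(d) = 1 (k(d) = (2*d)/((2*d)) = (2*d)*(1/(2*d)) = 1)
g(V, Y) = 1 (g(V, Y) = (V + Y)/(V + Y) = 1)
z(l) = 1 + 2*l (z(l) = (l + 1) + l = (1 + l) + l = 1 + 2*l)
(1358633 - 2106453)/(g(931, 1426) + z(144)) = (1358633 - 2106453)/(1 + (1 + 2*144)) = -747820/(1 + (1 + 288)) = -747820/(1 + 289) = -747820/290 = -747820*1/290 = -74782/29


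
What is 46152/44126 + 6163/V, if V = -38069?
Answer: 742505975/839916347 ≈ 0.88402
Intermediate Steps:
46152/44126 + 6163/V = 46152/44126 + 6163/(-38069) = 46152*(1/44126) + 6163*(-1/38069) = 23076/22063 - 6163/38069 = 742505975/839916347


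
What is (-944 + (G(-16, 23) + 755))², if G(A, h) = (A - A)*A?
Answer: 35721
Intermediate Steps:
G(A, h) = 0 (G(A, h) = 0*A = 0)
(-944 + (G(-16, 23) + 755))² = (-944 + (0 + 755))² = (-944 + 755)² = (-189)² = 35721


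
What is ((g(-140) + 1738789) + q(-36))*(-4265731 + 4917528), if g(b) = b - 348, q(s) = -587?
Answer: 1132636772058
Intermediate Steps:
g(b) = -348 + b
((g(-140) + 1738789) + q(-36))*(-4265731 + 4917528) = (((-348 - 140) + 1738789) - 587)*(-4265731 + 4917528) = ((-488 + 1738789) - 587)*651797 = (1738301 - 587)*651797 = 1737714*651797 = 1132636772058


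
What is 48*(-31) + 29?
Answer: -1459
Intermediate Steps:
48*(-31) + 29 = -1488 + 29 = -1459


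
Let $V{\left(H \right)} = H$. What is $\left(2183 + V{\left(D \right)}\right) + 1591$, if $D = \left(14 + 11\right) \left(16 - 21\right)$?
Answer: $3649$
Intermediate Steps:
$D = -125$ ($D = 25 \left(-5\right) = -125$)
$\left(2183 + V{\left(D \right)}\right) + 1591 = \left(2183 - 125\right) + 1591 = 2058 + 1591 = 3649$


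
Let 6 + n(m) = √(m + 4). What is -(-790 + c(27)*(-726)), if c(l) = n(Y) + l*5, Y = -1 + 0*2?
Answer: 94444 + 726*√3 ≈ 95702.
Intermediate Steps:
Y = -1 (Y = -1 + 0 = -1)
n(m) = -6 + √(4 + m) (n(m) = -6 + √(m + 4) = -6 + √(4 + m))
c(l) = -6 + √3 + 5*l (c(l) = (-6 + √(4 - 1)) + l*5 = (-6 + √3) + 5*l = -6 + √3 + 5*l)
-(-790 + c(27)*(-726)) = -(-790 + (-6 + √3 + 5*27)*(-726)) = -(-790 + (-6 + √3 + 135)*(-726)) = -(-790 + (129 + √3)*(-726)) = -(-790 + (-93654 - 726*√3)) = -(-94444 - 726*√3) = 94444 + 726*√3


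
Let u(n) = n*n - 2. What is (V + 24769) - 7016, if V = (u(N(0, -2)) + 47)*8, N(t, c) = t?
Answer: 18113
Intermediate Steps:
u(n) = -2 + n² (u(n) = n² - 2 = -2 + n²)
V = 360 (V = ((-2 + 0²) + 47)*8 = ((-2 + 0) + 47)*8 = (-2 + 47)*8 = 45*8 = 360)
(V + 24769) - 7016 = (360 + 24769) - 7016 = 25129 - 7016 = 18113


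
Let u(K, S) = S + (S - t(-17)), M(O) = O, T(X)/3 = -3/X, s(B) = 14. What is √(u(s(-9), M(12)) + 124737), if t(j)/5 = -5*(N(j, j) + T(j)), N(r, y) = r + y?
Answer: 2*√8953526/17 ≈ 352.03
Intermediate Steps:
T(X) = -9/X (T(X) = 3*(-3/X) = -9/X)
t(j) = -50*j + 225/j (t(j) = 5*(-5*((j + j) - 9/j)) = 5*(-5*(2*j - 9/j)) = 5*(-5*(-9/j + 2*j)) = 5*(-10*j + 45/j) = -50*j + 225/j)
u(K, S) = -14225/17 + 2*S (u(K, S) = S + (S - (-50*(-17) + 225/(-17))) = S + (S - (850 + 225*(-1/17))) = S + (S - (850 - 225/17)) = S + (S - 1*14225/17) = S + (S - 14225/17) = S + (-14225/17 + S) = -14225/17 + 2*S)
√(u(s(-9), M(12)) + 124737) = √((-14225/17 + 2*12) + 124737) = √((-14225/17 + 24) + 124737) = √(-13817/17 + 124737) = √(2106712/17) = 2*√8953526/17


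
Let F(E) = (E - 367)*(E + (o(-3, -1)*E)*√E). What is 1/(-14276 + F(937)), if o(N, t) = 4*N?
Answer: -259907/19244114466841102 - 1602270*√937/9622057233420551 ≈ -5.1108e-9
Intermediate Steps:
F(E) = (-367 + E)*(E - 12*E^(3/2)) (F(E) = (E - 367)*(E + ((4*(-3))*E)*√E) = (-367 + E)*(E + (-12*E)*√E) = (-367 + E)*(E - 12*E^(3/2)))
1/(-14276 + F(937)) = 1/(-14276 + (937² - 367*937 - 10535628*√937 + 4404*937^(3/2))) = 1/(-14276 + (877969 - 343879 - 10535628*√937 + 4404*(937*√937))) = 1/(-14276 + (877969 - 343879 - 10535628*√937 + 4126548*√937)) = 1/(-14276 + (534090 - 6409080*√937)) = 1/(519814 - 6409080*√937)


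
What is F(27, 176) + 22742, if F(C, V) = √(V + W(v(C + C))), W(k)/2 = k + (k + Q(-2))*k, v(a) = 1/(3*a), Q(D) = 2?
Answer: 22742 + √4619918/162 ≈ 22755.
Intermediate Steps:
v(a) = 1/(3*a)
W(k) = 2*k + 2*k*(2 + k) (W(k) = 2*(k + (k + 2)*k) = 2*(k + (2 + k)*k) = 2*(k + k*(2 + k)) = 2*k + 2*k*(2 + k))
F(C, V) = √(V + (3 + 1/(6*C))/(3*C)) (F(C, V) = √(V + 2*(1/(3*(C + C)))*(3 + 1/(3*(C + C)))) = √(V + 2*(1/(3*((2*C))))*(3 + 1/(3*((2*C))))) = √(V + 2*((1/(2*C))/3)*(3 + (1/(2*C))/3)) = √(V + 2*(1/(6*C))*(3 + 1/(6*C))) = √(V + (3 + 1/(6*C))/(3*C)))
F(27, 176) + 22742 = √(2/27² + 36*176 + 36/27)/6 + 22742 = √(2*(1/729) + 6336 + 36*(1/27))/6 + 22742 = √(2/729 + 6336 + 4/3)/6 + 22742 = √(4619918/729)/6 + 22742 = (√4619918/27)/6 + 22742 = √4619918/162 + 22742 = 22742 + √4619918/162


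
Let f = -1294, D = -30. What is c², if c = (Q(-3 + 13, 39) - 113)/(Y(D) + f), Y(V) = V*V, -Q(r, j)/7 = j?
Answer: 37249/38809 ≈ 0.95980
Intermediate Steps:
Q(r, j) = -7*j
Y(V) = V²
c = 193/197 (c = (-7*39 - 113)/((-30)² - 1294) = (-273 - 113)/(900 - 1294) = -386/(-394) = -386*(-1/394) = 193/197 ≈ 0.97970)
c² = (193/197)² = 37249/38809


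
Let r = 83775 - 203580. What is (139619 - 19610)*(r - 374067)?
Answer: -59269084848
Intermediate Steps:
r = -119805
(139619 - 19610)*(r - 374067) = (139619 - 19610)*(-119805 - 374067) = 120009*(-493872) = -59269084848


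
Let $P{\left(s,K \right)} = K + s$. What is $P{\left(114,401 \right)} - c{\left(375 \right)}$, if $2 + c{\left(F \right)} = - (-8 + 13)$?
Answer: $522$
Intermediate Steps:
$c{\left(F \right)} = -7$ ($c{\left(F \right)} = -2 - \left(-8 + 13\right) = -2 - 5 = -7$)
$P{\left(114,401 \right)} - c{\left(375 \right)} = \left(401 + 114\right) - -7 = 515 + 7 = 522$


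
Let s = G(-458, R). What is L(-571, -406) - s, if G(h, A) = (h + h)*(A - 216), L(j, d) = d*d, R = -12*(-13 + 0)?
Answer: 109876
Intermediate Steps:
R = 156 (R = -12*(-13) = 156)
L(j, d) = d²
G(h, A) = 2*h*(-216 + A) (G(h, A) = (2*h)*(-216 + A) = 2*h*(-216 + A))
s = 54960 (s = 2*(-458)*(-216 + 156) = 2*(-458)*(-60) = 54960)
L(-571, -406) - s = (-406)² - 1*54960 = 164836 - 54960 = 109876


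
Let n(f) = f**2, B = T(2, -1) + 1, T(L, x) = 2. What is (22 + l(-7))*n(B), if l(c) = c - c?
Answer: 198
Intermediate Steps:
l(c) = 0
B = 3 (B = 2 + 1 = 3)
(22 + l(-7))*n(B) = (22 + 0)*3**2 = 22*9 = 198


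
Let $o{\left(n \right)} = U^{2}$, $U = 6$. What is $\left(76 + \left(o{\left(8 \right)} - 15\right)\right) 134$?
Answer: $12998$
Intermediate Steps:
$o{\left(n \right)} = 36$ ($o{\left(n \right)} = 6^{2} = 36$)
$\left(76 + \left(o{\left(8 \right)} - 15\right)\right) 134 = \left(76 + \left(36 - 15\right)\right) 134 = \left(76 + 21\right) 134 = 97 \cdot 134 = 12998$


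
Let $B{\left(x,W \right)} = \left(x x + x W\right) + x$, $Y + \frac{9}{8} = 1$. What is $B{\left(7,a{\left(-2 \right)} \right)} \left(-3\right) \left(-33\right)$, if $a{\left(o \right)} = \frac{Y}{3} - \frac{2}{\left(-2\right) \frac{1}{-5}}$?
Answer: $\frac{16401}{8} \approx 2050.1$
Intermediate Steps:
$Y = - \frac{1}{8}$ ($Y = - \frac{9}{8} + 1 = - \frac{1}{8} \approx -0.125$)
$a{\left(o \right)} = - \frac{121}{24}$ ($a{\left(o \right)} = - \frac{1}{8 \cdot 3} - \frac{2}{\left(-2\right) \frac{1}{-5}} = \left(- \frac{1}{8}\right) \frac{1}{3} - \frac{2}{\left(-2\right) \left(- \frac{1}{5}\right)} = - \frac{1}{24} - \frac{2}{\frac{2}{5}} = - \frac{1}{24} - 5 = - \frac{121}{24}$)
$B{\left(x,W \right)} = x + x^{2} + W x$ ($B{\left(x,W \right)} = \left(x^{2} + W x\right) + x = x + x^{2} + W x$)
$B{\left(7,a{\left(-2 \right)} \right)} \left(-3\right) \left(-33\right) = 7 \left(1 - \frac{121}{24} + 7\right) \left(-3\right) \left(-33\right) = 7 \cdot \frac{71}{24} \left(-3\right) \left(-33\right) = \frac{497}{24} \left(-3\right) \left(-33\right) = \left(- \frac{497}{8}\right) \left(-33\right) = \frac{16401}{8}$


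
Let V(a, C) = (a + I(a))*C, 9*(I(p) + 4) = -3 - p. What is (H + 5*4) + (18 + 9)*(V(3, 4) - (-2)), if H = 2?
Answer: -104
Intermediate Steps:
I(p) = -13/3 - p/9 (I(p) = -4 + (-3 - p)/9 = -4 + (-⅓ - p/9) = -13/3 - p/9)
V(a, C) = C*(-13/3 + 8*a/9) (V(a, C) = (a + (-13/3 - a/9))*C = (-13/3 + 8*a/9)*C = C*(-13/3 + 8*a/9))
(H + 5*4) + (18 + 9)*(V(3, 4) - (-2)) = (2 + 5*4) + (18 + 9)*((⅑)*4*(-39 + 8*3) - (-2)) = (2 + 20) + 27*((⅑)*4*(-39 + 24) - 1*(-2)) = 22 + 27*((⅑)*4*(-15) + 2) = 22 + 27*(-20/3 + 2) = 22 + 27*(-14/3) = 22 - 126 = -104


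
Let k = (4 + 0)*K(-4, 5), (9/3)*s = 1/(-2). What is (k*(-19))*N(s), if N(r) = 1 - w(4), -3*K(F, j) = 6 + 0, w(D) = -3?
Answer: 608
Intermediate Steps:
K(F, j) = -2 (K(F, j) = -(6 + 0)/3 = -⅓*6 = -2)
s = -⅙ (s = (⅓)/(-2) = (⅓)*(-½) = -⅙ ≈ -0.16667)
N(r) = 4 (N(r) = 1 - 1*(-3) = 1 + 3 = 4)
k = -8 (k = (4 + 0)*(-2) = 4*(-2) = -8)
(k*(-19))*N(s) = -8*(-19)*4 = 152*4 = 608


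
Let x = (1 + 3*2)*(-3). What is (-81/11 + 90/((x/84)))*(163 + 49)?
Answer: -856692/11 ≈ -77881.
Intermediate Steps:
x = -21 (x = (1 + 6)*(-3) = 7*(-3) = -21)
(-81/11 + 90/((x/84)))*(163 + 49) = (-81/11 + 90/((-21/84)))*(163 + 49) = (-81*1/11 + 90/((-21*1/84)))*212 = (-81/11 + 90/(-¼))*212 = (-81/11 + 90*(-4))*212 = (-81/11 - 360)*212 = -4041/11*212 = -856692/11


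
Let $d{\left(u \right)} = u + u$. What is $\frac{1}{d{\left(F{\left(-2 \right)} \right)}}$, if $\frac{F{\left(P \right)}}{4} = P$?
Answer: $- \frac{1}{16} \approx -0.0625$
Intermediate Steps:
$F{\left(P \right)} = 4 P$
$d{\left(u \right)} = 2 u$
$\frac{1}{d{\left(F{\left(-2 \right)} \right)}} = \frac{1}{2 \cdot 4 \left(-2\right)} = \frac{1}{2 \left(-8\right)} = \frac{1}{-16} = - \frac{1}{16}$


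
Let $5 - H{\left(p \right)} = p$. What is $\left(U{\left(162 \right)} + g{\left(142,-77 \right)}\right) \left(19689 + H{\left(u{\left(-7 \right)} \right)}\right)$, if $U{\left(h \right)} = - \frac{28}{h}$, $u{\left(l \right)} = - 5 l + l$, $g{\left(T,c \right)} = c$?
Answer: $- \frac{122932166}{81} \approx -1.5177 \cdot 10^{6}$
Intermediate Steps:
$u{\left(l \right)} = - 4 l$
$H{\left(p \right)} = 5 - p$
$\left(U{\left(162 \right)} + g{\left(142,-77 \right)}\right) \left(19689 + H{\left(u{\left(-7 \right)} \right)}\right) = \left(- \frac{28}{162} - 77\right) \left(19689 + \left(5 - \left(-4\right) \left(-7\right)\right)\right) = \left(\left(-28\right) \frac{1}{162} - 77\right) \left(19689 + \left(5 - 28\right)\right) = \left(- \frac{14}{81} - 77\right) \left(19689 + \left(5 - 28\right)\right) = - \frac{6251 \left(19689 - 23\right)}{81} = \left(- \frac{6251}{81}\right) 19666 = - \frac{122932166}{81}$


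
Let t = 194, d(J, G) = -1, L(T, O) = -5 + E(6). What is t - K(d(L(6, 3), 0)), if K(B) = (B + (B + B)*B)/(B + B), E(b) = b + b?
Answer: 389/2 ≈ 194.50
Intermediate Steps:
E(b) = 2*b
L(T, O) = 7 (L(T, O) = -5 + 2*6 = -5 + 12 = 7)
K(B) = (B + 2*B²)/(2*B) (K(B) = (B + (2*B)*B)/((2*B)) = (B + 2*B²)*(1/(2*B)) = (B + 2*B²)/(2*B))
t - K(d(L(6, 3), 0)) = 194 - (½ - 1) = 194 - 1*(-½) = 194 + ½ = 389/2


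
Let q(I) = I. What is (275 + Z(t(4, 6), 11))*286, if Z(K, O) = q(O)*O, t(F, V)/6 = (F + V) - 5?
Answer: 113256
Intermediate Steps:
t(F, V) = -30 + 6*F + 6*V (t(F, V) = 6*((F + V) - 5) = 6*(-5 + F + V) = -30 + 6*F + 6*V)
Z(K, O) = O**2 (Z(K, O) = O*O = O**2)
(275 + Z(t(4, 6), 11))*286 = (275 + 11**2)*286 = (275 + 121)*286 = 396*286 = 113256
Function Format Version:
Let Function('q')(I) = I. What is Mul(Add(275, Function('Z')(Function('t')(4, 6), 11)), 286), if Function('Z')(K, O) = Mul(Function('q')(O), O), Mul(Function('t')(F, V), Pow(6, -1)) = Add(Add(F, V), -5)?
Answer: 113256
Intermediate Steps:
Function('t')(F, V) = Add(-30, Mul(6, F), Mul(6, V)) (Function('t')(F, V) = Mul(6, Add(Add(F, V), -5)) = Mul(6, Add(-5, F, V)) = Add(-30, Mul(6, F), Mul(6, V)))
Function('Z')(K, O) = Pow(O, 2) (Function('Z')(K, O) = Mul(O, O) = Pow(O, 2))
Mul(Add(275, Function('Z')(Function('t')(4, 6), 11)), 286) = Mul(Add(275, Pow(11, 2)), 286) = Mul(Add(275, 121), 286) = Mul(396, 286) = 113256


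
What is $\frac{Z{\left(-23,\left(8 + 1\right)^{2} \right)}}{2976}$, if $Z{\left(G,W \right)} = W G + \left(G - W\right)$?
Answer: $- \frac{1967}{2976} \approx -0.66095$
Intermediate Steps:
$Z{\left(G,W \right)} = G - W + G W$ ($Z{\left(G,W \right)} = G W + \left(G - W\right) = G - W + G W$)
$\frac{Z{\left(-23,\left(8 + 1\right)^{2} \right)}}{2976} = \frac{-23 - \left(8 + 1\right)^{2} - 23 \left(8 + 1\right)^{2}}{2976} = \left(-23 - 9^{2} - 23 \cdot 9^{2}\right) \frac{1}{2976} = \left(-23 - 81 - 1863\right) \frac{1}{2976} = \left(-1967\right) \frac{1}{2976} = - \frac{1967}{2976}$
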